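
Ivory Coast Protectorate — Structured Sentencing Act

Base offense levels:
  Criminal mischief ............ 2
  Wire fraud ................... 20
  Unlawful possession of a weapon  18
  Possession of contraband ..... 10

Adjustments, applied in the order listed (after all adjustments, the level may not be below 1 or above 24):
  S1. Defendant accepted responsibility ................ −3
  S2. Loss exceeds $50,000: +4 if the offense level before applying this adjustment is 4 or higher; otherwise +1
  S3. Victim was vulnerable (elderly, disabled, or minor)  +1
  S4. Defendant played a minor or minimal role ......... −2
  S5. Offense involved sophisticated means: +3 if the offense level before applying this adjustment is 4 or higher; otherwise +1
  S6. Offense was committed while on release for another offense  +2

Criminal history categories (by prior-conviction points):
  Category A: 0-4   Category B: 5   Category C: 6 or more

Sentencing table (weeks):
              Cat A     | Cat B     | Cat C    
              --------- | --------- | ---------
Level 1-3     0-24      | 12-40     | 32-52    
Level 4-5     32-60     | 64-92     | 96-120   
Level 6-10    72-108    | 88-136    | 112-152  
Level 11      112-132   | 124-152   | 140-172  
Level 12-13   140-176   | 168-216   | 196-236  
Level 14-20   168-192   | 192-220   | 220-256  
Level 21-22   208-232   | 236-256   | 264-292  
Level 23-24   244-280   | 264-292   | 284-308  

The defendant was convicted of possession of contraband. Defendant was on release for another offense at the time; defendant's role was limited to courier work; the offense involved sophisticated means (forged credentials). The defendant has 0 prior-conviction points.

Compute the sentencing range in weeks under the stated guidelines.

140-176 weeks

Base offense level for possession of contraband: 10.
S2 does not apply.
S4 applies: 10 − 2 = 8.
S5 applies (level before this adjustment is 8 ≥ 4, so +3): 8 + 3 = 11.
S6 applies: 11 + 2 = 13.
Final offense level: 13.
Criminal history: 0 prior points → Category A (0-4).
Level 13 falls in the 12-13 band.
Grid: Level 12-13 × Category A = 140-176 weeks.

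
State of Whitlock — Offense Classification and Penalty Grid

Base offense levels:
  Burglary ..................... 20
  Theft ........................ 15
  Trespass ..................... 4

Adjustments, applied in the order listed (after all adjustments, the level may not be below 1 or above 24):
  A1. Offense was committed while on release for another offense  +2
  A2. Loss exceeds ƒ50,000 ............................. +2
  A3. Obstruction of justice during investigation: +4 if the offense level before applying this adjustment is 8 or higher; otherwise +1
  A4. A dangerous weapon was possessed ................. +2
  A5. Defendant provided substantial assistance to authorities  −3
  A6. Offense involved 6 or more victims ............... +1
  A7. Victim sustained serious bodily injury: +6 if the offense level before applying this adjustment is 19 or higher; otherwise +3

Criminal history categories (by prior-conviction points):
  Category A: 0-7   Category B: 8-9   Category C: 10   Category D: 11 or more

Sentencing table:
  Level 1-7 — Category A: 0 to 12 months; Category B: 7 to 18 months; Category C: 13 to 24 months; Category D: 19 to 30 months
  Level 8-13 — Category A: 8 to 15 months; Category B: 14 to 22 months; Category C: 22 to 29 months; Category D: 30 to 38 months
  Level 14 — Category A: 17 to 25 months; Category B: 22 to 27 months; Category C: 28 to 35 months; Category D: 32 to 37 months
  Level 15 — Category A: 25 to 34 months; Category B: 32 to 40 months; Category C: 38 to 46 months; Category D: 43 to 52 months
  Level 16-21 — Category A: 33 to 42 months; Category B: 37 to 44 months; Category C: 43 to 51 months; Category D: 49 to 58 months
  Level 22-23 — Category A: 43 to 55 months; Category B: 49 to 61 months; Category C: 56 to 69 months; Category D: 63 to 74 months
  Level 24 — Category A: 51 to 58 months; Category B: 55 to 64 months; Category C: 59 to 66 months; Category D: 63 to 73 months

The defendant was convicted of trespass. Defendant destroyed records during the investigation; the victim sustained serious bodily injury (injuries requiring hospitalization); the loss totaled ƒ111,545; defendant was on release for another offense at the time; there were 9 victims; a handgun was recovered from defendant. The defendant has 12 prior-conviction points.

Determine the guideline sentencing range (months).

49-58 months

Base offense level for trespass: 4.
A1 applies: 4 + 2 = 6.
A2 applies: 6 + 2 = 8.
A3 applies (level before this adjustment is 8 ≥ 8, so +4): 8 + 4 = 12.
A4 applies: 12 + 2 = 14.
A6 applies: 14 + 1 = 15.
A7 applies (level before this adjustment is 15 < 19, so +3): 15 + 3 = 18.
Final offense level: 18.
Criminal history: 12 prior points → Category D (11+).
Level 18 falls in the 16-21 band.
Grid: Level 16-21 × Category D = 49-58 months.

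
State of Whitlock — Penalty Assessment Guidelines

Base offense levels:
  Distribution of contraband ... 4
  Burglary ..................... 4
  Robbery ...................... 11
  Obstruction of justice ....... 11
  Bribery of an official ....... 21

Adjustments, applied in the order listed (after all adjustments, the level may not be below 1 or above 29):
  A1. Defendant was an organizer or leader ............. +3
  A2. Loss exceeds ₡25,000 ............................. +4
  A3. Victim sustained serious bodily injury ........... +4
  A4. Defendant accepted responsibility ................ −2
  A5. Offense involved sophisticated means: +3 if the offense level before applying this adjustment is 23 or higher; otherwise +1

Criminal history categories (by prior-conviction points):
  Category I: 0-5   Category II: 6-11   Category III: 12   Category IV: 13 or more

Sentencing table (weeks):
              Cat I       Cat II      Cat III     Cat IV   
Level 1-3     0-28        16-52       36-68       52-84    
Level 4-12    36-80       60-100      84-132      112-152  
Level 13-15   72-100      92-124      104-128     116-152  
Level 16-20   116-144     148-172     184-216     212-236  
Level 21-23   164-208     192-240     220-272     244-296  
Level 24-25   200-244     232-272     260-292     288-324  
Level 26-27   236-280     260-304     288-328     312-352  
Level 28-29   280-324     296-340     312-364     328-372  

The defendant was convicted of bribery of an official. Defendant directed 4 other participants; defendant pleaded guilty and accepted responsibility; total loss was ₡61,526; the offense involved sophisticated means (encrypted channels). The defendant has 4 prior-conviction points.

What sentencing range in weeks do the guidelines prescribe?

280-324 weeks

Base offense level for bribery of an official: 21.
A1 applies: 21 + 3 = 24.
A2 applies: 24 + 4 = 28.
A3 does not apply.
A4 applies: 28 − 2 = 26.
A5 applies (level before this adjustment is 26 ≥ 23, so +3): 26 + 3 = 29.
Final offense level: 29.
Criminal history: 4 prior points → Category I (0-5).
Level 29 falls in the 28-29 band.
Grid: Level 28-29 × Category I = 280-324 weeks.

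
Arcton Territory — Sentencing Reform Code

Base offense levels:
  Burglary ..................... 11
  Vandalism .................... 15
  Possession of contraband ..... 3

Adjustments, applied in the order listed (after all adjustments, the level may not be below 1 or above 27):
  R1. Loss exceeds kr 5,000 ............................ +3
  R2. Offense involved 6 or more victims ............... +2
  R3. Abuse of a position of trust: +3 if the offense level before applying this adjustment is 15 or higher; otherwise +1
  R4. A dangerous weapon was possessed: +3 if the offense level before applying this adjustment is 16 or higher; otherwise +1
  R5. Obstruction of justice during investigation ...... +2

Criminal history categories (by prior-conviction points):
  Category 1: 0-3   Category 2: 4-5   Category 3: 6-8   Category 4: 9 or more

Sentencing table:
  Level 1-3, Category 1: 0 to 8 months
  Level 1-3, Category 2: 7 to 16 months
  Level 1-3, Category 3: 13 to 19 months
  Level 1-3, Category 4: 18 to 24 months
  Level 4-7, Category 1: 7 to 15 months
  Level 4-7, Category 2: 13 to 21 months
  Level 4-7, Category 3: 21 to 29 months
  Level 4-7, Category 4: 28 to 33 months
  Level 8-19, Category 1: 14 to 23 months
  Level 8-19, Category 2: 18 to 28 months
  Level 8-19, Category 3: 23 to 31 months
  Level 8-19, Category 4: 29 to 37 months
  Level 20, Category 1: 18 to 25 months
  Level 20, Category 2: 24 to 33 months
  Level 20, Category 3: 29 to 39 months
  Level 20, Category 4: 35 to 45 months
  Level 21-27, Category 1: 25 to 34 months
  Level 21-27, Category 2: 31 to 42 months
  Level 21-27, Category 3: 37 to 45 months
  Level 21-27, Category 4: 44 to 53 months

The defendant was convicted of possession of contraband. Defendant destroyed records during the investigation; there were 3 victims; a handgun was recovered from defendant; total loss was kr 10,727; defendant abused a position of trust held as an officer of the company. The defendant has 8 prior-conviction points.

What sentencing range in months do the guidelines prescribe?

23-31 months

Base offense level for possession of contraband: 3.
R1 applies: 3 + 3 = 6.
R3 applies (level before this adjustment is 6 < 15, so +1): 6 + 1 = 7.
R4 applies (level before this adjustment is 7 < 16, so +1): 7 + 1 = 8.
R5 applies: 8 + 2 = 10.
Final offense level: 10.
Criminal history: 8 prior points → Category 3 (6-8).
Level 10 falls in the 8-19 band.
Grid: Level 8-19 × Category 3 = 23-31 months.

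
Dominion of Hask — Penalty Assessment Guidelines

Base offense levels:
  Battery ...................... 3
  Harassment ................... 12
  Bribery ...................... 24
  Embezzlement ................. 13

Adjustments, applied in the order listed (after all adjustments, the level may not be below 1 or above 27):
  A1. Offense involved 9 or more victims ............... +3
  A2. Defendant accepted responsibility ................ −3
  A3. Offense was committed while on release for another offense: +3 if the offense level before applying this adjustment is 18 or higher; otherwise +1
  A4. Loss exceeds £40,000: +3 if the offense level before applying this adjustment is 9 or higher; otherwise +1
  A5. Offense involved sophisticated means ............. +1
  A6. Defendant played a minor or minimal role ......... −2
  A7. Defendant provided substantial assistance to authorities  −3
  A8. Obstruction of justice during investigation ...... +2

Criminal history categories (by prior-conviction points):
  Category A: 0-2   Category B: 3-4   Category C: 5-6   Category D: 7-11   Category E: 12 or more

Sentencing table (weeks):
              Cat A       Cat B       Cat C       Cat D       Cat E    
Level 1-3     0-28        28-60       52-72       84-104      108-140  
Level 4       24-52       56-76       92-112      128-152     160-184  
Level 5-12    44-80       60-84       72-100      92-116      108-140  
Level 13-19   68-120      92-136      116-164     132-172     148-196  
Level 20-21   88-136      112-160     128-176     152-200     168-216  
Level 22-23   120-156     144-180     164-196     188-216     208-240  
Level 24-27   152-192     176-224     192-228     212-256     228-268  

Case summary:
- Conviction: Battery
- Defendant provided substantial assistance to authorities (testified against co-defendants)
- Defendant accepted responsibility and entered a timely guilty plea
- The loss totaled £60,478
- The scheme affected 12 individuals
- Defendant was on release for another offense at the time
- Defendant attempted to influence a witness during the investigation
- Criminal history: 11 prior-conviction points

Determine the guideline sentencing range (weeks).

128-152 weeks

Base offense level for battery: 3.
A1 applies: 3 + 3 = 6.
A2 applies: 6 − 3 = 3.
A3 applies (level before this adjustment is 3 < 18, so +1): 3 + 1 = 4.
A4 applies (level before this adjustment is 4 < 9, so +1): 4 + 1 = 5.
A7 applies: 5 − 3 = 2.
A8 applies: 2 + 2 = 4.
Final offense level: 4.
Criminal history: 11 prior points → Category D (7-11).
Level 4 falls in the 4 band.
Grid: Level 4 × Category D = 128-152 weeks.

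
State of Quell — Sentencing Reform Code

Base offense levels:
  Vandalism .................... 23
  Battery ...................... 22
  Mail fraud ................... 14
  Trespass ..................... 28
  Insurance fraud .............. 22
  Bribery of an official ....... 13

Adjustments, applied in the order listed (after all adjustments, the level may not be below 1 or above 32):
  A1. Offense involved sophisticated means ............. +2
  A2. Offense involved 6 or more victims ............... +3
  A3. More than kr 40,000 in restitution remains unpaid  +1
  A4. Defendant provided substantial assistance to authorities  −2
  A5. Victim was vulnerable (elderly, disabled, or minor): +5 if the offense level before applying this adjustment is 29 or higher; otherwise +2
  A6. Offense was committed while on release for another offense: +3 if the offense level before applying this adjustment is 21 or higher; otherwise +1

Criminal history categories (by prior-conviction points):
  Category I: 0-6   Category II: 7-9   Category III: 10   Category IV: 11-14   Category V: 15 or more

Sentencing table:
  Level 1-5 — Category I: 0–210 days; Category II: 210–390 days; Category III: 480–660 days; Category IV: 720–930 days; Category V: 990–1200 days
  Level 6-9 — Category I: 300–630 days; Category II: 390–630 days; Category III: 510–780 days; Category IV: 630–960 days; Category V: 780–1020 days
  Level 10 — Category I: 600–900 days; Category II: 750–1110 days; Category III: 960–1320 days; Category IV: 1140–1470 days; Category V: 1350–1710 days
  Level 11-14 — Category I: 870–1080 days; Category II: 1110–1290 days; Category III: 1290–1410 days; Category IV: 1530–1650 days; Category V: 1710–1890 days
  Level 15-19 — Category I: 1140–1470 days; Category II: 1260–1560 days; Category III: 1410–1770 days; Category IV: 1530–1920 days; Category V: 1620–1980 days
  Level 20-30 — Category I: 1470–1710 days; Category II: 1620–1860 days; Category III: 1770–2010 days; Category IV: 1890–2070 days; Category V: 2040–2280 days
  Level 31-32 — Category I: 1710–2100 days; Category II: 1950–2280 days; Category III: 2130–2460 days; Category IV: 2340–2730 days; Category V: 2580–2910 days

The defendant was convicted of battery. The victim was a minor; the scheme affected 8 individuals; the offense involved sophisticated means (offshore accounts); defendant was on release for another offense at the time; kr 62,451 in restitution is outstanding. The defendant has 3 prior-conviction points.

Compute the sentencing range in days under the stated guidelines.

Base offense level for battery: 22.
A1 applies: 22 + 2 = 24.
A2 applies: 24 + 3 = 27.
A3 applies: 27 + 1 = 28.
A5 applies (level before this adjustment is 28 < 29, so +2): 28 + 2 = 30.
A6 applies (level before this adjustment is 30 ≥ 21, so +3): 30 + 3 = 33.
Level 33 exceeds the maximum of 32; capped at 32.
Final offense level: 32.
Criminal history: 3 prior points → Category I (0-6).
Level 32 falls in the 31-32 band.
Grid: Level 31-32 × Category I = 1710-2100 days.

1710-2100 days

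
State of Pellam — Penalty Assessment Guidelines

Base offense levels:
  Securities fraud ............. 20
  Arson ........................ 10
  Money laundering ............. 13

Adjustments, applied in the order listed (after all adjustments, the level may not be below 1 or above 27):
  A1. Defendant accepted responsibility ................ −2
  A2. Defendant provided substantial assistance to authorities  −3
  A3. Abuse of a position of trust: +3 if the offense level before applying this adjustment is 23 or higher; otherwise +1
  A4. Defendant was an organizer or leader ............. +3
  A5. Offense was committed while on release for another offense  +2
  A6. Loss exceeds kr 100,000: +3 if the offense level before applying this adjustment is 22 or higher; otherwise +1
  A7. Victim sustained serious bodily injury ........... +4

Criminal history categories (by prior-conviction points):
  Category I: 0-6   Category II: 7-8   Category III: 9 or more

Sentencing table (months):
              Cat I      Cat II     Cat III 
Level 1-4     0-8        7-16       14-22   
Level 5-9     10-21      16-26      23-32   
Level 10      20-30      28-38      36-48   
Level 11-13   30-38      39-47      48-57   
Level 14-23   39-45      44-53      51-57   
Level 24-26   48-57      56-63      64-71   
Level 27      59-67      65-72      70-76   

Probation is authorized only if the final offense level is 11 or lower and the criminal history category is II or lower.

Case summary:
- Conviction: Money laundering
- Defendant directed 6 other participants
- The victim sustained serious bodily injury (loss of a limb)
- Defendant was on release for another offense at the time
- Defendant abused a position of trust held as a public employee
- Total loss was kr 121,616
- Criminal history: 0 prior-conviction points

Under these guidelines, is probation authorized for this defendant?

No

Base offense level for money laundering: 13.
A3 applies (level before this adjustment is 13 < 23, so +1): 13 + 1 = 14.
A4 applies: 14 + 3 = 17.
A5 applies: 17 + 2 = 19.
A6 applies (level before this adjustment is 19 < 22, so +1): 19 + 1 = 20.
A7 applies: 20 + 4 = 24.
Final offense level: 24.
Criminal history: 0 prior points → Category I (0-6).
Level 24 falls in the 24-26 band.
Grid: Level 24-26 × Category I = 48-57 months.
Probation check: level 24 > 11 and category I ≤ II → not eligible.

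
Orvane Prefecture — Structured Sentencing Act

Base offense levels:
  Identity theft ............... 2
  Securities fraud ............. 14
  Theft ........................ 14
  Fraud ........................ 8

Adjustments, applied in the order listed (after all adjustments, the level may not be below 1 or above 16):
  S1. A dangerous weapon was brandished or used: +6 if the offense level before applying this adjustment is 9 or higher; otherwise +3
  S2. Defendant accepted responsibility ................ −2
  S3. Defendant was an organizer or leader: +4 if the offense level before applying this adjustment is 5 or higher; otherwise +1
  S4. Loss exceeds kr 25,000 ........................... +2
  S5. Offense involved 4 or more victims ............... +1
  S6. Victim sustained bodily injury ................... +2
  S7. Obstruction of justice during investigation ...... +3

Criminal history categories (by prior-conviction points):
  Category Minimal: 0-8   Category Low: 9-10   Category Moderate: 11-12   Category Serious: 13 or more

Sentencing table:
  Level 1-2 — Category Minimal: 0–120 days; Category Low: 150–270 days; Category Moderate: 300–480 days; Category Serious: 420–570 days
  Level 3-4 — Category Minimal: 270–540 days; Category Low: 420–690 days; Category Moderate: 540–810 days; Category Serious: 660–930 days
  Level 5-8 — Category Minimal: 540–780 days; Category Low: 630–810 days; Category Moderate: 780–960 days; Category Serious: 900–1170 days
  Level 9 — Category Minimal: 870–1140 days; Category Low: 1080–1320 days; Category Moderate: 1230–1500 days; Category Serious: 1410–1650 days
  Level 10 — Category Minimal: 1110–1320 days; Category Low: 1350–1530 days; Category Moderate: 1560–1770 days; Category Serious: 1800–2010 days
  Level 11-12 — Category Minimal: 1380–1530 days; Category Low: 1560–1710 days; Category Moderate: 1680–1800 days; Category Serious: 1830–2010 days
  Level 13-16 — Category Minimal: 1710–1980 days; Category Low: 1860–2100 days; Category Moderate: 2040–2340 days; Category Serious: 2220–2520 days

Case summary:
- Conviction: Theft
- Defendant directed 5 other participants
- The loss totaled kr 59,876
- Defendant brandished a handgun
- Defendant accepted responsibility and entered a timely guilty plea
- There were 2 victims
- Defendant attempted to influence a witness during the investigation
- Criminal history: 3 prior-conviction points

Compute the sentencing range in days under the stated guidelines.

1710-1980 days

Base offense level for theft: 14.
S1 applies (level before this adjustment is 14 ≥ 9, so +6): 14 + 6 = 20.
S2 applies: 20 − 2 = 18.
S3 applies (level before this adjustment is 18 ≥ 5, so +4): 18 + 4 = 22.
S4 applies: 22 + 2 = 24.
S7 applies: 24 + 3 = 27.
Level 27 exceeds the maximum of 16; capped at 16.
Final offense level: 16.
Criminal history: 3 prior points → Category Minimal (0-8).
Level 16 falls in the 13-16 band.
Grid: Level 13-16 × Category Minimal = 1710-1980 days.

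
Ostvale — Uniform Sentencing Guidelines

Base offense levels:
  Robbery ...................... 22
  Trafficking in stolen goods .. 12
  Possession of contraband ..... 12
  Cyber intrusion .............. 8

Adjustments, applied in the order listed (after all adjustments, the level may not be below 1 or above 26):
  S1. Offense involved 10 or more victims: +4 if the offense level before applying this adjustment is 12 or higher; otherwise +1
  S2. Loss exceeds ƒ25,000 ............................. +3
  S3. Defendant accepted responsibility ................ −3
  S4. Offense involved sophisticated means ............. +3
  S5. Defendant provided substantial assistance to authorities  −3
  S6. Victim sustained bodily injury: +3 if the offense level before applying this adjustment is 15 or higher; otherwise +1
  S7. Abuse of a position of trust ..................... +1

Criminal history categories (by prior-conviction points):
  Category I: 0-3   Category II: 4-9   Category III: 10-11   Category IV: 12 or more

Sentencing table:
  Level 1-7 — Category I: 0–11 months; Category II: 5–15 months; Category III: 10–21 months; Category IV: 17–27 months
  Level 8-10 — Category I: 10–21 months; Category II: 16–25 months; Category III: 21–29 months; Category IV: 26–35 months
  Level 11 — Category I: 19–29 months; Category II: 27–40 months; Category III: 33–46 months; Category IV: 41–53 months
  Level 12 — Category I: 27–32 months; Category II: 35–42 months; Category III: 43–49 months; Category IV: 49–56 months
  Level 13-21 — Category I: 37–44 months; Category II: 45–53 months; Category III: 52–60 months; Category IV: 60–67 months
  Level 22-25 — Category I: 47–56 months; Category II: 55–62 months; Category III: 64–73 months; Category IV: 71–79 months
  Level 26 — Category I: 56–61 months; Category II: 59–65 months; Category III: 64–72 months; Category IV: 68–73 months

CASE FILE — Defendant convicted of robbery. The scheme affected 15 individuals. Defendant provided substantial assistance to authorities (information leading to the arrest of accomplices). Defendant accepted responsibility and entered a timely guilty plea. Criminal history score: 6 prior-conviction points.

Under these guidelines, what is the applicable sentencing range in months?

Base offense level for robbery: 22.
S1 applies (level before this adjustment is 22 ≥ 12, so +4): 22 + 4 = 26.
S2 does not apply.
S3 applies: 26 − 3 = 23.
S4 does not apply.
S5 applies: 23 − 3 = 20.
Final offense level: 20.
Criminal history: 6 prior points → Category II (4-9).
Level 20 falls in the 13-21 band.
Grid: Level 13-21 × Category II = 45-53 months.

45-53 months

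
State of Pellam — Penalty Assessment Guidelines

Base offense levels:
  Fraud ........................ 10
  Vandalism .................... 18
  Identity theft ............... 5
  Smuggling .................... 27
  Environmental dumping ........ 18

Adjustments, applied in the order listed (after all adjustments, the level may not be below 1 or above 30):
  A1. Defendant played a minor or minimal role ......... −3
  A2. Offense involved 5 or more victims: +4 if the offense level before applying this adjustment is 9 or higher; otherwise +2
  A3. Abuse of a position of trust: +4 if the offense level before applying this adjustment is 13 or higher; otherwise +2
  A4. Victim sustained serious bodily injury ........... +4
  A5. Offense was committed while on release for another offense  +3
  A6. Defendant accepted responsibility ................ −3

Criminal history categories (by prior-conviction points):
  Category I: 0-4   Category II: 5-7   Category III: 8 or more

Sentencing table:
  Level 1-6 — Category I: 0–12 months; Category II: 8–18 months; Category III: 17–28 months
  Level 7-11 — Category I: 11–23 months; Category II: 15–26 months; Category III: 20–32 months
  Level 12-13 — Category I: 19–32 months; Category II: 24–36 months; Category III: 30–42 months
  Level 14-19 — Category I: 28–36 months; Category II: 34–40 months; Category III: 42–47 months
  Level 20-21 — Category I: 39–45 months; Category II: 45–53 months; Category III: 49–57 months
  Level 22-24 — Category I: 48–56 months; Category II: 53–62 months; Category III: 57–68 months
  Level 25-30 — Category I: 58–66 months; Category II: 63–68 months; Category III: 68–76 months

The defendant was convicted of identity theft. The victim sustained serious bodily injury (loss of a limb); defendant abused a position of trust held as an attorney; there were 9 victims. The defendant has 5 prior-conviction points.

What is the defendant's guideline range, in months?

Base offense level for identity theft: 5.
A2 applies (level before this adjustment is 5 < 9, so +2): 5 + 2 = 7.
A3 applies (level before this adjustment is 7 < 13, so +2): 7 + 2 = 9.
A4 applies: 9 + 4 = 13.
A6 does not apply.
Final offense level: 13.
Criminal history: 5 prior points → Category II (5-7).
Level 13 falls in the 12-13 band.
Grid: Level 12-13 × Category II = 24-36 months.

24-36 months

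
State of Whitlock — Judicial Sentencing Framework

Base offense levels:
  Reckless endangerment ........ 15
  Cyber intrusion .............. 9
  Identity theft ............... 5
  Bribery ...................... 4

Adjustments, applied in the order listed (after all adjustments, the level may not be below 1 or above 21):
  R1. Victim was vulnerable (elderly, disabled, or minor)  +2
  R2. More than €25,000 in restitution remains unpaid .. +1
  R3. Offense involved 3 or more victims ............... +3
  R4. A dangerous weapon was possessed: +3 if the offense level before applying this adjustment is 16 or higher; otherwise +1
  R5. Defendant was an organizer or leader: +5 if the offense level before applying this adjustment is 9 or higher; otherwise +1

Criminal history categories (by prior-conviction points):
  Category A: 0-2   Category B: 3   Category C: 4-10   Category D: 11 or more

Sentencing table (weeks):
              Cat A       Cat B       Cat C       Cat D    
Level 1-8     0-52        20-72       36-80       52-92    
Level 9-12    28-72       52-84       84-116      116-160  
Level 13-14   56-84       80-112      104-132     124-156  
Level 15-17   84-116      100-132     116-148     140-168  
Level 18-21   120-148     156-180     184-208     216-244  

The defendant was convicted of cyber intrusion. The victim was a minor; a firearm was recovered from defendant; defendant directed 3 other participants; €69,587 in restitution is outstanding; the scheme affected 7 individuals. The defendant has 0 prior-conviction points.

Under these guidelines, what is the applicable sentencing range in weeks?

Base offense level for cyber intrusion: 9.
R1 applies: 9 + 2 = 11.
R2 applies: 11 + 1 = 12.
R3 applies: 12 + 3 = 15.
R4 applies (level before this adjustment is 15 < 16, so +1): 15 + 1 = 16.
R5 applies (level before this adjustment is 16 ≥ 9, so +5): 16 + 5 = 21.
Final offense level: 21.
Criminal history: 0 prior points → Category A (0-2).
Level 21 falls in the 18-21 band.
Grid: Level 18-21 × Category A = 120-148 weeks.

120-148 weeks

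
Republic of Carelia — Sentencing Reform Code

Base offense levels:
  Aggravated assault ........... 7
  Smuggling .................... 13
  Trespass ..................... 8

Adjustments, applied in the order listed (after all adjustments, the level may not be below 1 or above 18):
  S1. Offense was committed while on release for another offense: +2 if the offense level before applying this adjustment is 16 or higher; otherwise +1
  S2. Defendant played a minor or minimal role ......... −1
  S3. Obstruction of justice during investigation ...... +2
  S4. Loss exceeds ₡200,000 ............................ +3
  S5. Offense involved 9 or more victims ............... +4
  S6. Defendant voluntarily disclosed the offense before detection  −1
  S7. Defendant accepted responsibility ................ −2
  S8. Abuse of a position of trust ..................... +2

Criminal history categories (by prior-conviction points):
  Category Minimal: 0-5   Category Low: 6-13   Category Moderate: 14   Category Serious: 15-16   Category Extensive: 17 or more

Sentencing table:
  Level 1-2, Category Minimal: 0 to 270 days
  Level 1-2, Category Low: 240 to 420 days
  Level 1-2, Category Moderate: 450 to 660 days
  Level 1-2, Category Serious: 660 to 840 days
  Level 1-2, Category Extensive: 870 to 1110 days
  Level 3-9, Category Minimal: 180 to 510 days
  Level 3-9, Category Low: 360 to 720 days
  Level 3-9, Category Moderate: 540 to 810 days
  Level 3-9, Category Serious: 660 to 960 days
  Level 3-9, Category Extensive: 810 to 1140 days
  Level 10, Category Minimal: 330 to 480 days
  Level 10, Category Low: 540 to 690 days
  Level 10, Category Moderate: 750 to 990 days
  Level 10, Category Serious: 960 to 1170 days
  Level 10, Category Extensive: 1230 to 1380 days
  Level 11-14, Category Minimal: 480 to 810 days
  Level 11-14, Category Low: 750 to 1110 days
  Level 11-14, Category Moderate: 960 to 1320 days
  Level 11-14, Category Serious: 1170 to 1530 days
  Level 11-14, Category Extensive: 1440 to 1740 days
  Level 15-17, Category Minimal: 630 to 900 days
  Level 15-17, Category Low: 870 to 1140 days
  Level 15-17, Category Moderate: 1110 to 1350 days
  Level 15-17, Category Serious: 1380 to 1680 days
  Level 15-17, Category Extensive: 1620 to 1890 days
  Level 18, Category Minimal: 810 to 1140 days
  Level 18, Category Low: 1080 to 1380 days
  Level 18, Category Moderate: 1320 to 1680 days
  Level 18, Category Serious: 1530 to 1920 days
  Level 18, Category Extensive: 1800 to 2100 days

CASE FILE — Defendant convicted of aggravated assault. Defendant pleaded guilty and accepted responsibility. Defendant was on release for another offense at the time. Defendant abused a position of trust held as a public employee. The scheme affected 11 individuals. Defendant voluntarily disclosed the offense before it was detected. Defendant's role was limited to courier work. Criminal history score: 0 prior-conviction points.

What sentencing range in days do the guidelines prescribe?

Base offense level for aggravated assault: 7.
S1 applies (level before this adjustment is 7 < 16, so +1): 7 + 1 = 8.
S2 applies: 8 − 1 = 7.
S3 does not apply.
S5 applies: 7 + 4 = 11.
S6 applies: 11 − 1 = 10.
S7 applies: 10 − 2 = 8.
S8 applies: 8 + 2 = 10.
Final offense level: 10.
Criminal history: 0 prior points → Category Minimal (0-5).
Level 10 falls in the 10 band.
Grid: Level 10 × Category Minimal = 330-480 days.

330-480 days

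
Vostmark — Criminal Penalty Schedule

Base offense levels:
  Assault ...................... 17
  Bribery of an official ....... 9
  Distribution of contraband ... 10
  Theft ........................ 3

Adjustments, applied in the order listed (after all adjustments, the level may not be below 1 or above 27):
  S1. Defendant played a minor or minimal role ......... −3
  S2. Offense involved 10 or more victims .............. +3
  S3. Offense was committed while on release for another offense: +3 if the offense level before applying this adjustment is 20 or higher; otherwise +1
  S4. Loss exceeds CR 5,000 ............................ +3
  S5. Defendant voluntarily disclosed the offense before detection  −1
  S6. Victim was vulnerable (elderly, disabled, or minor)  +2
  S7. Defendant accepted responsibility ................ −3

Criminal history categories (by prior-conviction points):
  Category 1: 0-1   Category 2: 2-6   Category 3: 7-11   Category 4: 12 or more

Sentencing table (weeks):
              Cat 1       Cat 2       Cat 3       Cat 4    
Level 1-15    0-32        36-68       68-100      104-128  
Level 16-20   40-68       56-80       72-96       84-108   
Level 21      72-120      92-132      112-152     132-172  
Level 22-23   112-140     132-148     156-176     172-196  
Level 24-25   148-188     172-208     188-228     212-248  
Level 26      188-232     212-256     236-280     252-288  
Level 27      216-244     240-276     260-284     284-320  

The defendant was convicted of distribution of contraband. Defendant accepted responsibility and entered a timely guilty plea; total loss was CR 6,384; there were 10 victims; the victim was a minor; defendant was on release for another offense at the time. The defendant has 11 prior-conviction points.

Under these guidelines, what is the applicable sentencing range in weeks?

Base offense level for distribution of contraband: 10.
S1 does not apply.
S2 applies: 10 + 3 = 13.
S3 applies (level before this adjustment is 13 < 20, so +1): 13 + 1 = 14.
S4 applies: 14 + 3 = 17.
S6 applies: 17 + 2 = 19.
S7 applies: 19 − 3 = 16.
Final offense level: 16.
Criminal history: 11 prior points → Category 3 (7-11).
Level 16 falls in the 16-20 band.
Grid: Level 16-20 × Category 3 = 72-96 weeks.

72-96 weeks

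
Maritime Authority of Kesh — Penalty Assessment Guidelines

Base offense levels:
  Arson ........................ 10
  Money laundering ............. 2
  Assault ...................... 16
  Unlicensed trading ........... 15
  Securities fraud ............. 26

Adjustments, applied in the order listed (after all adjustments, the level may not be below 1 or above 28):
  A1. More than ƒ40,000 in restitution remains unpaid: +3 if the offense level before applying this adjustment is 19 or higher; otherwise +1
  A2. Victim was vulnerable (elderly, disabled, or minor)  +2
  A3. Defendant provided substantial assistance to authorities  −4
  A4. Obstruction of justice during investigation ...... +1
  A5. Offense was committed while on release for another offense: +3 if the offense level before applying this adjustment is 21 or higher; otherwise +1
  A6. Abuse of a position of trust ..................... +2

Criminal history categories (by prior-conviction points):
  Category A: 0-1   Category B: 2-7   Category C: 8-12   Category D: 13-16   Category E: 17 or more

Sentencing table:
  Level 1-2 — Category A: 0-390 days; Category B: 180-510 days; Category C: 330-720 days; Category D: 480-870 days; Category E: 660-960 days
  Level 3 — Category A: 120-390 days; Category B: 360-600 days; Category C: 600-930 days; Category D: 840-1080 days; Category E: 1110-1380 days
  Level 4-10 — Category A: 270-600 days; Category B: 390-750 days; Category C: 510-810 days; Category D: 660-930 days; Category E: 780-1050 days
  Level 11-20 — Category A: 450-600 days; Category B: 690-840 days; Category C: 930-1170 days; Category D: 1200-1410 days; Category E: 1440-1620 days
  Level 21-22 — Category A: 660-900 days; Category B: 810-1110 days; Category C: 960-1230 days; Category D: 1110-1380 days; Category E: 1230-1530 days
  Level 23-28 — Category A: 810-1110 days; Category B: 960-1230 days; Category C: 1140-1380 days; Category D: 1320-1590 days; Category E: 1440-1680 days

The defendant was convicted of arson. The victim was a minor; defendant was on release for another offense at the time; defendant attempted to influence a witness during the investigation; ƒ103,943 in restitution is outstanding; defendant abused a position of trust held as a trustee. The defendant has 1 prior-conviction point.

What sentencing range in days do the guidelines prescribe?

Base offense level for arson: 10.
A1 applies (level before this adjustment is 10 < 19, so +1): 10 + 1 = 11.
A2 applies: 11 + 2 = 13.
A3 does not apply.
A4 applies: 13 + 1 = 14.
A5 applies (level before this adjustment is 14 < 21, so +1): 14 + 1 = 15.
A6 applies: 15 + 2 = 17.
Final offense level: 17.
Criminal history: 1 prior point → Category A (0-1).
Level 17 falls in the 11-20 band.
Grid: Level 11-20 × Category A = 450-600 days.

450-600 days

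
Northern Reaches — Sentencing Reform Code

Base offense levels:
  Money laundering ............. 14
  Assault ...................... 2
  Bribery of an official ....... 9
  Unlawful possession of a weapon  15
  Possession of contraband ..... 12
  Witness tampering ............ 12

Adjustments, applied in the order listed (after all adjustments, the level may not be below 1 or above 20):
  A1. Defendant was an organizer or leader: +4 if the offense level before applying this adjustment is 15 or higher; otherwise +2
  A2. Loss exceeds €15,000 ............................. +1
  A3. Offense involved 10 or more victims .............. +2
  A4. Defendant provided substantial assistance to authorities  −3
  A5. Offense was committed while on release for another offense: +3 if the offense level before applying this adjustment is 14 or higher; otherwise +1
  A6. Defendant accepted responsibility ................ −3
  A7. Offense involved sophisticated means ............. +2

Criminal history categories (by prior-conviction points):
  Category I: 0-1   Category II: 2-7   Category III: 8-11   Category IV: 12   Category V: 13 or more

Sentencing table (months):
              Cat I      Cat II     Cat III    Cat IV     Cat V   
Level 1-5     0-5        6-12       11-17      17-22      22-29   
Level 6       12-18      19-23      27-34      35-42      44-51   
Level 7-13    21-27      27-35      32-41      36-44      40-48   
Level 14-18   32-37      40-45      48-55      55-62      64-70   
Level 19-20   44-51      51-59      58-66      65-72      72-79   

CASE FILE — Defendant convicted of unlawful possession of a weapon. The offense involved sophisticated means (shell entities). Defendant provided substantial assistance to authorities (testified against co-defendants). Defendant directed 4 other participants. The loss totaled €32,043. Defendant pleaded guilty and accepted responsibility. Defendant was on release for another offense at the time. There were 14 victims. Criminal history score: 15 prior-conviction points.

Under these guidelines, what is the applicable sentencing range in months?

Base offense level for unlawful possession of a weapon: 15.
A1 applies (level before this adjustment is 15 ≥ 15, so +4): 15 + 4 = 19.
A2 applies: 19 + 1 = 20.
A3 applies: 20 + 2 = 22.
A4 applies: 22 − 3 = 19.
A5 applies (level before this adjustment is 19 ≥ 14, so +3): 19 + 3 = 22.
A6 applies: 22 − 3 = 19.
A7 applies: 19 + 2 = 21.
Level 21 exceeds the maximum of 20; capped at 20.
Final offense level: 20.
Criminal history: 15 prior points → Category V (13+).
Level 20 falls in the 19-20 band.
Grid: Level 19-20 × Category V = 72-79 months.

72-79 months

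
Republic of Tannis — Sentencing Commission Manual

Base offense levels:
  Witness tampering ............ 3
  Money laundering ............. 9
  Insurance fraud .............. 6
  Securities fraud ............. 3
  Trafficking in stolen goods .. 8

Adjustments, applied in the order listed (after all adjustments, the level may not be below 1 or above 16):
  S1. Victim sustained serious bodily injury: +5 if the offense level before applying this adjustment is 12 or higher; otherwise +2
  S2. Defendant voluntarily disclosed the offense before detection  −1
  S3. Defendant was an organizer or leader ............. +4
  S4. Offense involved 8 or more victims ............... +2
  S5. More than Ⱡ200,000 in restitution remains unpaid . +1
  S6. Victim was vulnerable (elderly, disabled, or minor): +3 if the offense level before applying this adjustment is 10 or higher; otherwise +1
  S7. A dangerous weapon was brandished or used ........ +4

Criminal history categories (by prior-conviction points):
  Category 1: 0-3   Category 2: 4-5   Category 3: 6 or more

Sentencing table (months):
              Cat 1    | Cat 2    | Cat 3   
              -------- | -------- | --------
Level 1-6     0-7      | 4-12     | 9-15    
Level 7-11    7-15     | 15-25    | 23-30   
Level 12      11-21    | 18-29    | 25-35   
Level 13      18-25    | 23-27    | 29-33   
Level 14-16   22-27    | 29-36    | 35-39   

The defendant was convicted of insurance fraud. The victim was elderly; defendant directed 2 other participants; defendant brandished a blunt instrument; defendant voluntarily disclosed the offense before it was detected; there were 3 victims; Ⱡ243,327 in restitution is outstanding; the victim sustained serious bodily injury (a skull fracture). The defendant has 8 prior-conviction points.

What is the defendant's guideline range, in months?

Base offense level for insurance fraud: 6.
S1 applies (level before this adjustment is 6 < 12, so +2): 6 + 2 = 8.
S2 applies: 8 − 1 = 7.
S3 applies: 7 + 4 = 11.
S4 does not apply.
S5 applies: 11 + 1 = 12.
S6 applies (level before this adjustment is 12 ≥ 10, so +3): 12 + 3 = 15.
S7 applies: 15 + 4 = 19.
Level 19 exceeds the maximum of 16; capped at 16.
Final offense level: 16.
Criminal history: 8 prior points → Category 3 (6+).
Level 16 falls in the 14-16 band.
Grid: Level 14-16 × Category 3 = 35-39 months.

35-39 months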